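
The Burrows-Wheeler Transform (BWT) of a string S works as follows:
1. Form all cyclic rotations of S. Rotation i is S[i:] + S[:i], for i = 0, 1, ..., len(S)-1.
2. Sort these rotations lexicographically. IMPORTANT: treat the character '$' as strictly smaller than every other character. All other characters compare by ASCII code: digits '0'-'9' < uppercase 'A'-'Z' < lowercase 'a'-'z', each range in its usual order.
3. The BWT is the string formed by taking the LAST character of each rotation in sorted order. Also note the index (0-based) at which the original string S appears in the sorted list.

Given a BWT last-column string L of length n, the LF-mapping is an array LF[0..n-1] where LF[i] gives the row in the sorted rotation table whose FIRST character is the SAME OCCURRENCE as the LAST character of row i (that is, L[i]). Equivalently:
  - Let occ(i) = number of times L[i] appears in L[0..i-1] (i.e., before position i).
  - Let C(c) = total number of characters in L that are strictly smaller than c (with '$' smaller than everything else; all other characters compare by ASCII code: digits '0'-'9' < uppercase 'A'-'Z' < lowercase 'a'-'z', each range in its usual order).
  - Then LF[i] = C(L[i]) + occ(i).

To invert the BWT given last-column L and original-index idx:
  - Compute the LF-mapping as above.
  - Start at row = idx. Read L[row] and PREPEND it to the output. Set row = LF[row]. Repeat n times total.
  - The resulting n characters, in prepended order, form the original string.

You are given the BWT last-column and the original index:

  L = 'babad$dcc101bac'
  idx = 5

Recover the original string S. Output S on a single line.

Answer: a1cb1bcdada0cb$

Derivation:
LF mapping: 7 4 8 5 13 0 14 10 11 2 1 3 9 6 12
Walk LF starting at row 5, prepending L[row]:
  step 1: row=5, L[5]='$', prepend. Next row=LF[5]=0
  step 2: row=0, L[0]='b', prepend. Next row=LF[0]=7
  step 3: row=7, L[7]='c', prepend. Next row=LF[7]=10
  step 4: row=10, L[10]='0', prepend. Next row=LF[10]=1
  step 5: row=1, L[1]='a', prepend. Next row=LF[1]=4
  step 6: row=4, L[4]='d', prepend. Next row=LF[4]=13
  step 7: row=13, L[13]='a', prepend. Next row=LF[13]=6
  step 8: row=6, L[6]='d', prepend. Next row=LF[6]=14
  step 9: row=14, L[14]='c', prepend. Next row=LF[14]=12
  step 10: row=12, L[12]='b', prepend. Next row=LF[12]=9
  step 11: row=9, L[9]='1', prepend. Next row=LF[9]=2
  step 12: row=2, L[2]='b', prepend. Next row=LF[2]=8
  step 13: row=8, L[8]='c', prepend. Next row=LF[8]=11
  step 14: row=11, L[11]='1', prepend. Next row=LF[11]=3
  step 15: row=3, L[3]='a', prepend. Next row=LF[3]=5
Reversed output: a1cb1bcdada0cb$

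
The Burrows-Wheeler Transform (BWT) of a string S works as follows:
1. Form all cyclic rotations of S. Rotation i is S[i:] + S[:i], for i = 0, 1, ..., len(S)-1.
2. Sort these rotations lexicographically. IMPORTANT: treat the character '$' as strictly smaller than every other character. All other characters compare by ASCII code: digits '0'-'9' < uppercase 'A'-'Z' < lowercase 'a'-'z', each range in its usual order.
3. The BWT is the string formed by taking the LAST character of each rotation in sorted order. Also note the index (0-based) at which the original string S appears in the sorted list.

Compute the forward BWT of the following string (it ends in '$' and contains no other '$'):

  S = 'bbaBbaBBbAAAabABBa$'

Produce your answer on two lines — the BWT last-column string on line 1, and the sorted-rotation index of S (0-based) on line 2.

All 19 rotations (rotation i = S[i:]+S[:i]):
  rot[0] = bbaBbaBBbAAAabABBa$
  rot[1] = baBbaBBbAAAabABBa$b
  rot[2] = aBbaBBbAAAabABBa$bb
  rot[3] = BbaBBbAAAabABBa$bba
  rot[4] = baBBbAAAabABBa$bbaB
  rot[5] = aBBbAAAabABBa$bbaBb
  rot[6] = BBbAAAabABBa$bbaBba
  rot[7] = BbAAAabABBa$bbaBbaB
  rot[8] = bAAAabABBa$bbaBbaBB
  rot[9] = AAAabABBa$bbaBbaBBb
  rot[10] = AAabABBa$bbaBbaBBbA
  rot[11] = AabABBa$bbaBbaBBbAA
  rot[12] = abABBa$bbaBbaBBbAAA
  rot[13] = bABBa$bbaBbaBBbAAAa
  rot[14] = ABBa$bbaBbaBBbAAAab
  rot[15] = BBa$bbaBbaBBbAAAabA
  rot[16] = Ba$bbaBbaBBbAAAabAB
  rot[17] = a$bbaBbaBBbAAAabABB
  rot[18] = $bbaBbaBBbAAAabABBa
Sorted (with $ < everything):
  sorted[0] = $bbaBbaBBbAAAabABBa  (last char: 'a')
  sorted[1] = AAAabABBa$bbaBbaBBb  (last char: 'b')
  sorted[2] = AAabABBa$bbaBbaBBbA  (last char: 'A')
  sorted[3] = ABBa$bbaBbaBBbAAAab  (last char: 'b')
  sorted[4] = AabABBa$bbaBbaBBbAA  (last char: 'A')
  sorted[5] = BBa$bbaBbaBBbAAAabA  (last char: 'A')
  sorted[6] = BBbAAAabABBa$bbaBba  (last char: 'a')
  sorted[7] = Ba$bbaBbaBBbAAAabAB  (last char: 'B')
  sorted[8] = BbAAAabABBa$bbaBbaB  (last char: 'B')
  sorted[9] = BbaBBbAAAabABBa$bba  (last char: 'a')
  sorted[10] = a$bbaBbaBBbAAAabABB  (last char: 'B')
  sorted[11] = aBBbAAAabABBa$bbaBb  (last char: 'b')
  sorted[12] = aBbaBBbAAAabABBa$bb  (last char: 'b')
  sorted[13] = abABBa$bbaBbaBBbAAA  (last char: 'A')
  sorted[14] = bAAAabABBa$bbaBbaBB  (last char: 'B')
  sorted[15] = bABBa$bbaBbaBBbAAAa  (last char: 'a')
  sorted[16] = baBBbAAAabABBa$bbaB  (last char: 'B')
  sorted[17] = baBbaBBbAAAabABBa$b  (last char: 'b')
  sorted[18] = bbaBbaBBbAAAabABBa$  (last char: '$')
Last column: abAbAAaBBaBbbABaBb$
Original string S is at sorted index 18

Answer: abAbAAaBBaBbbABaBb$
18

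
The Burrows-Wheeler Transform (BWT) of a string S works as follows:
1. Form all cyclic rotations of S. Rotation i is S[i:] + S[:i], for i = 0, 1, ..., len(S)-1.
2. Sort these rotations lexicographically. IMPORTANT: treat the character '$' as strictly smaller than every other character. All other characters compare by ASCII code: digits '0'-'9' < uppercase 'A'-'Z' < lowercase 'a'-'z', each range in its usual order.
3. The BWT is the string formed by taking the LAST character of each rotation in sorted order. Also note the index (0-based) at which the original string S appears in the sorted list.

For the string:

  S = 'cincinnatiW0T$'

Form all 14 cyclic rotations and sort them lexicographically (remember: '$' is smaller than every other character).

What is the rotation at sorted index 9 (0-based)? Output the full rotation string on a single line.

All 14 rotations (rotation i = S[i:]+S[:i]):
  rot[0] = cincinnatiW0T$
  rot[1] = incinnatiW0T$c
  rot[2] = ncinnatiW0T$ci
  rot[3] = cinnatiW0T$cin
  rot[4] = innatiW0T$cinc
  rot[5] = nnatiW0T$cinci
  rot[6] = natiW0T$cincin
  rot[7] = atiW0T$cincinn
  rot[8] = tiW0T$cincinna
  rot[9] = iW0T$cincinnat
  rot[10] = W0T$cincinnati
  rot[11] = 0T$cincinnatiW
  rot[12] = T$cincinnatiW0
  rot[13] = $cincinnatiW0T
Sorted (with $ < everything):
  sorted[0] = $cincinnatiW0T
  sorted[1] = 0T$cincinnatiW
  sorted[2] = T$cincinnatiW0
  sorted[3] = W0T$cincinnati
  sorted[4] = atiW0T$cincinn
  sorted[5] = cincinnatiW0T$
  sorted[6] = cinnatiW0T$cin
  sorted[7] = iW0T$cincinnat
  sorted[8] = incinnatiW0T$c
  sorted[9] = innatiW0T$cinc
  sorted[10] = natiW0T$cincin
  sorted[11] = ncinnatiW0T$ci
  sorted[12] = nnatiW0T$cinci
  sorted[13] = tiW0T$cincinna
sorted[9] = innatiW0T$cinc

Answer: innatiW0T$cinc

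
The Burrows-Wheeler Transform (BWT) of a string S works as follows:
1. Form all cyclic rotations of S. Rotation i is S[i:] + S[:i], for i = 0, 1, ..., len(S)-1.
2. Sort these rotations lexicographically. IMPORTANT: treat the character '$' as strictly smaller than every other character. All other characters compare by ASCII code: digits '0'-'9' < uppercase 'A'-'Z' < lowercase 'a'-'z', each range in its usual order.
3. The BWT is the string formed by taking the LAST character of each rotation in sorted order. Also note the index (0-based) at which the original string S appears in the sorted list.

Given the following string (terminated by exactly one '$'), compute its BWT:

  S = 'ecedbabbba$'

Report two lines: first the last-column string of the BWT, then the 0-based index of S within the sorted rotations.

Answer: abbbdbaee$c
9

Derivation:
All 11 rotations (rotation i = S[i:]+S[:i]):
  rot[0] = ecedbabbba$
  rot[1] = cedbabbba$e
  rot[2] = edbabbba$ec
  rot[3] = dbabbba$ece
  rot[4] = babbba$eced
  rot[5] = abbba$ecedb
  rot[6] = bbba$ecedba
  rot[7] = bba$ecedbab
  rot[8] = ba$ecedbabb
  rot[9] = a$ecedbabbb
  rot[10] = $ecedbabbba
Sorted (with $ < everything):
  sorted[0] = $ecedbabbba  (last char: 'a')
  sorted[1] = a$ecedbabbb  (last char: 'b')
  sorted[2] = abbba$ecedb  (last char: 'b')
  sorted[3] = ba$ecedbabb  (last char: 'b')
  sorted[4] = babbba$eced  (last char: 'd')
  sorted[5] = bba$ecedbab  (last char: 'b')
  sorted[6] = bbba$ecedba  (last char: 'a')
  sorted[7] = cedbabbba$e  (last char: 'e')
  sorted[8] = dbabbba$ece  (last char: 'e')
  sorted[9] = ecedbabbba$  (last char: '$')
  sorted[10] = edbabbba$ec  (last char: 'c')
Last column: abbbdbaee$c
Original string S is at sorted index 9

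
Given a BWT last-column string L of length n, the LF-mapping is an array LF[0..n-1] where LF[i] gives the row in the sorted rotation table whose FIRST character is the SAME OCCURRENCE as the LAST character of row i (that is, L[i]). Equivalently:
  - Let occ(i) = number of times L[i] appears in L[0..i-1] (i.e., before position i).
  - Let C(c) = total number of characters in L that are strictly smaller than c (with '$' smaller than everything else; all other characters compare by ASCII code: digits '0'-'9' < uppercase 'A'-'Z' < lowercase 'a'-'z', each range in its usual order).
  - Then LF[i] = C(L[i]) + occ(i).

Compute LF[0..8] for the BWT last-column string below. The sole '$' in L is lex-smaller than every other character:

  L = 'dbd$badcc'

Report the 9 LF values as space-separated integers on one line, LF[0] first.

Char counts: '$':1, 'a':1, 'b':2, 'c':2, 'd':3
C (first-col start): C('$')=0, C('a')=1, C('b')=2, C('c')=4, C('d')=6
L[0]='d': occ=0, LF[0]=C('d')+0=6+0=6
L[1]='b': occ=0, LF[1]=C('b')+0=2+0=2
L[2]='d': occ=1, LF[2]=C('d')+1=6+1=7
L[3]='$': occ=0, LF[3]=C('$')+0=0+0=0
L[4]='b': occ=1, LF[4]=C('b')+1=2+1=3
L[5]='a': occ=0, LF[5]=C('a')+0=1+0=1
L[6]='d': occ=2, LF[6]=C('d')+2=6+2=8
L[7]='c': occ=0, LF[7]=C('c')+0=4+0=4
L[8]='c': occ=1, LF[8]=C('c')+1=4+1=5

Answer: 6 2 7 0 3 1 8 4 5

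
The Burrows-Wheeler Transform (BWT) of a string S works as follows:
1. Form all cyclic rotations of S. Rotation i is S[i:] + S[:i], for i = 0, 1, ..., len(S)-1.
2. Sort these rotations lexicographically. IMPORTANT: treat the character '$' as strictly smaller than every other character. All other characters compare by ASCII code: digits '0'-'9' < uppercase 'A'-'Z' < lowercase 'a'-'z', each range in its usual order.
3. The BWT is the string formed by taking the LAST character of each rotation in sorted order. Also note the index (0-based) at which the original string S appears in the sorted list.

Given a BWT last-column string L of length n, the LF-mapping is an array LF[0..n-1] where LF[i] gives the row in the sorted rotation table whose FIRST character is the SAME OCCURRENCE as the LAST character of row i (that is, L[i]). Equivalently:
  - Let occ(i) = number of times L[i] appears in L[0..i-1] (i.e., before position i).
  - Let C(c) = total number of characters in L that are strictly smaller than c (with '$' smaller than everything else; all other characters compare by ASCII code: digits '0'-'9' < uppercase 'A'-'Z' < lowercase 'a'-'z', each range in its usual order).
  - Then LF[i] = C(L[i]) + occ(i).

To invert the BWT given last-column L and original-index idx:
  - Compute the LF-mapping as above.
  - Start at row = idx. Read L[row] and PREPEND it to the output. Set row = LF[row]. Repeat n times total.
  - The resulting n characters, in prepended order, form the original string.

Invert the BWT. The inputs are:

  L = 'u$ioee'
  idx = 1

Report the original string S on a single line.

Answer: eoieu$

Derivation:
LF mapping: 5 0 3 4 1 2
Walk LF starting at row 1, prepending L[row]:
  step 1: row=1, L[1]='$', prepend. Next row=LF[1]=0
  step 2: row=0, L[0]='u', prepend. Next row=LF[0]=5
  step 3: row=5, L[5]='e', prepend. Next row=LF[5]=2
  step 4: row=2, L[2]='i', prepend. Next row=LF[2]=3
  step 5: row=3, L[3]='o', prepend. Next row=LF[3]=4
  step 6: row=4, L[4]='e', prepend. Next row=LF[4]=1
Reversed output: eoieu$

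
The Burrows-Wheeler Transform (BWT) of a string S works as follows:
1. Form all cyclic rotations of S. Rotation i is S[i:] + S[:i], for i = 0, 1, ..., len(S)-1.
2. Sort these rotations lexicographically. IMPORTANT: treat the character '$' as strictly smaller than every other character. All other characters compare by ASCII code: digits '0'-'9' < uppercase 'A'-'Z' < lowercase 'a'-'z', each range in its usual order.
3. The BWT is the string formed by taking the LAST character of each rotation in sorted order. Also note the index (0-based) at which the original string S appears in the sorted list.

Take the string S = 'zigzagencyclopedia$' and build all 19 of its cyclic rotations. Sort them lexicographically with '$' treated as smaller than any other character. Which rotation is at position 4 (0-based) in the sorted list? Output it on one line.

All 19 rotations (rotation i = S[i:]+S[:i]):
  rot[0] = zigzagencyclopedia$
  rot[1] = igzagencyclopedia$z
  rot[2] = gzagencyclopedia$zi
  rot[3] = zagencyclopedia$zig
  rot[4] = agencyclopedia$zigz
  rot[5] = gencyclopedia$zigza
  rot[6] = encyclopedia$zigzag
  rot[7] = ncyclopedia$zigzage
  rot[8] = cyclopedia$zigzagen
  rot[9] = yclopedia$zigzagenc
  rot[10] = clopedia$zigzagency
  rot[11] = lopedia$zigzagencyc
  rot[12] = opedia$zigzagencycl
  rot[13] = pedia$zigzagencyclo
  rot[14] = edia$zigzagencyclop
  rot[15] = dia$zigzagencyclope
  rot[16] = ia$zigzagencycloped
  rot[17] = a$zigzagencyclopedi
  rot[18] = $zigzagencyclopedia
Sorted (with $ < everything):
  sorted[0] = $zigzagencyclopedia
  sorted[1] = a$zigzagencyclopedi
  sorted[2] = agencyclopedia$zigz
  sorted[3] = clopedia$zigzagency
  sorted[4] = cyclopedia$zigzagen
  sorted[5] = dia$zigzagencyclope
  sorted[6] = edia$zigzagencyclop
  sorted[7] = encyclopedia$zigzag
  sorted[8] = gencyclopedia$zigza
  sorted[9] = gzagencyclopedia$zi
  sorted[10] = ia$zigzagencycloped
  sorted[11] = igzagencyclopedia$z
  sorted[12] = lopedia$zigzagencyc
  sorted[13] = ncyclopedia$zigzage
  sorted[14] = opedia$zigzagencycl
  sorted[15] = pedia$zigzagencyclo
  sorted[16] = yclopedia$zigzagenc
  sorted[17] = zagencyclopedia$zig
  sorted[18] = zigzagencyclopedia$
sorted[4] = cyclopedia$zigzagen

Answer: cyclopedia$zigzagen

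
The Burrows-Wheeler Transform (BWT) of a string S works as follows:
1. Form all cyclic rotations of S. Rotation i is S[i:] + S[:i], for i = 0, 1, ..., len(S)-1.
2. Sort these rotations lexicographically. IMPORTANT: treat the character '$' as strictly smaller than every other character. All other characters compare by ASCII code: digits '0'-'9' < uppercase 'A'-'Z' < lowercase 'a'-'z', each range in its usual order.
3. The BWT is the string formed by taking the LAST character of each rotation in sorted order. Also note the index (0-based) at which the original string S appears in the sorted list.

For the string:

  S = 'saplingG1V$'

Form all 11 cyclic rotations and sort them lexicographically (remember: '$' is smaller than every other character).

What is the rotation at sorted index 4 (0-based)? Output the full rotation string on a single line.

All 11 rotations (rotation i = S[i:]+S[:i]):
  rot[0] = saplingG1V$
  rot[1] = aplingG1V$s
  rot[2] = plingG1V$sa
  rot[3] = lingG1V$sap
  rot[4] = ingG1V$sapl
  rot[5] = ngG1V$sapli
  rot[6] = gG1V$saplin
  rot[7] = G1V$sapling
  rot[8] = 1V$saplingG
  rot[9] = V$saplingG1
  rot[10] = $saplingG1V
Sorted (with $ < everything):
  sorted[0] = $saplingG1V
  sorted[1] = 1V$saplingG
  sorted[2] = G1V$sapling
  sorted[3] = V$saplingG1
  sorted[4] = aplingG1V$s
  sorted[5] = gG1V$saplin
  sorted[6] = ingG1V$sapl
  sorted[7] = lingG1V$sap
  sorted[8] = ngG1V$sapli
  sorted[9] = plingG1V$sa
  sorted[10] = saplingG1V$
sorted[4] = aplingG1V$s

Answer: aplingG1V$s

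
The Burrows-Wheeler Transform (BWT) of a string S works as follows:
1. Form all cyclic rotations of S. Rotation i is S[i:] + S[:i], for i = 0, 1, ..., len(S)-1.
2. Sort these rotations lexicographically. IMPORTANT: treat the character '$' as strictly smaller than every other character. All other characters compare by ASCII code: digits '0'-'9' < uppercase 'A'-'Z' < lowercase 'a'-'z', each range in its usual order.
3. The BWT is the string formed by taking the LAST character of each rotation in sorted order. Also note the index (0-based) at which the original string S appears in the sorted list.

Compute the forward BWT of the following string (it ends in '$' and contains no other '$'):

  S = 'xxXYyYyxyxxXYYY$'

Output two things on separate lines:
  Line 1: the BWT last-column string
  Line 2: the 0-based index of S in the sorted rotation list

Answer: YxxYYXXyxxy$yYxY
11

Derivation:
All 16 rotations (rotation i = S[i:]+S[:i]):
  rot[0] = xxXYyYyxyxxXYYY$
  rot[1] = xXYyYyxyxxXYYY$x
  rot[2] = XYyYyxyxxXYYY$xx
  rot[3] = YyYyxyxxXYYY$xxX
  rot[4] = yYyxyxxXYYY$xxXY
  rot[5] = YyxyxxXYYY$xxXYy
  rot[6] = yxyxxXYYY$xxXYyY
  rot[7] = xyxxXYYY$xxXYyYy
  rot[8] = yxxXYYY$xxXYyYyx
  rot[9] = xxXYYY$xxXYyYyxy
  rot[10] = xXYYY$xxXYyYyxyx
  rot[11] = XYYY$xxXYyYyxyxx
  rot[12] = YYY$xxXYyYyxyxxX
  rot[13] = YY$xxXYyYyxyxxXY
  rot[14] = Y$xxXYyYyxyxxXYY
  rot[15] = $xxXYyYyxyxxXYYY
Sorted (with $ < everything):
  sorted[0] = $xxXYyYyxyxxXYYY  (last char: 'Y')
  sorted[1] = XYYY$xxXYyYyxyxx  (last char: 'x')
  sorted[2] = XYyYyxyxxXYYY$xx  (last char: 'x')
  sorted[3] = Y$xxXYyYyxyxxXYY  (last char: 'Y')
  sorted[4] = YY$xxXYyYyxyxxXY  (last char: 'Y')
  sorted[5] = YYY$xxXYyYyxyxxX  (last char: 'X')
  sorted[6] = YyYyxyxxXYYY$xxX  (last char: 'X')
  sorted[7] = YyxyxxXYYY$xxXYy  (last char: 'y')
  sorted[8] = xXYYY$xxXYyYyxyx  (last char: 'x')
  sorted[9] = xXYyYyxyxxXYYY$x  (last char: 'x')
  sorted[10] = xxXYYY$xxXYyYyxy  (last char: 'y')
  sorted[11] = xxXYyYyxyxxXYYY$  (last char: '$')
  sorted[12] = xyxxXYYY$xxXYyYy  (last char: 'y')
  sorted[13] = yYyxyxxXYYY$xxXY  (last char: 'Y')
  sorted[14] = yxxXYYY$xxXYyYyx  (last char: 'x')
  sorted[15] = yxyxxXYYY$xxXYyY  (last char: 'Y')
Last column: YxxYYXXyxxy$yYxY
Original string S is at sorted index 11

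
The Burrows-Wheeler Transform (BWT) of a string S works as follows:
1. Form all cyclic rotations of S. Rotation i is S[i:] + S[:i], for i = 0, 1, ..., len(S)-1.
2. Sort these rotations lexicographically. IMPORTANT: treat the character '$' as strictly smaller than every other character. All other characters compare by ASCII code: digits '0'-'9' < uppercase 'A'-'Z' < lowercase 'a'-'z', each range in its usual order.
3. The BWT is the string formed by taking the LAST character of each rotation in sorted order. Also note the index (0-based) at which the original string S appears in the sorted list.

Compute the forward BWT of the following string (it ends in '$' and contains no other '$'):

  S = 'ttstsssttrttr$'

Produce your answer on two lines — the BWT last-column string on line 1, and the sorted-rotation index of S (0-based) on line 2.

All 14 rotations (rotation i = S[i:]+S[:i]):
  rot[0] = ttstsssttrttr$
  rot[1] = tstsssttrttr$t
  rot[2] = stsssttrttr$tt
  rot[3] = tsssttrttr$tts
  rot[4] = sssttrttr$ttst
  rot[5] = ssttrttr$ttsts
  rot[6] = sttrttr$ttstss
  rot[7] = ttrttr$ttstsss
  rot[8] = trttr$ttstssst
  rot[9] = rttr$ttstssstt
  rot[10] = ttr$ttstsssttr
  rot[11] = tr$ttstsssttrt
  rot[12] = r$ttstsssttrtt
  rot[13] = $ttstsssttrttr
Sorted (with $ < everything):
  sorted[0] = $ttstsssttrttr  (last char: 'r')
  sorted[1] = r$ttstsssttrtt  (last char: 't')
  sorted[2] = rttr$ttstssstt  (last char: 't')
  sorted[3] = sssttrttr$ttst  (last char: 't')
  sorted[4] = ssttrttr$ttsts  (last char: 's')
  sorted[5] = stsssttrttr$tt  (last char: 't')
  sorted[6] = sttrttr$ttstss  (last char: 's')
  sorted[7] = tr$ttstsssttrt  (last char: 't')
  sorted[8] = trttr$ttstssst  (last char: 't')
  sorted[9] = tsssttrttr$tts  (last char: 's')
  sorted[10] = tstsssttrttr$t  (last char: 't')
  sorted[11] = ttr$ttstsssttr  (last char: 'r')
  sorted[12] = ttrttr$ttstsss  (last char: 's')
  sorted[13] = ttstsssttrttr$  (last char: '$')
Last column: rtttststtstrs$
Original string S is at sorted index 13

Answer: rtttststtstrs$
13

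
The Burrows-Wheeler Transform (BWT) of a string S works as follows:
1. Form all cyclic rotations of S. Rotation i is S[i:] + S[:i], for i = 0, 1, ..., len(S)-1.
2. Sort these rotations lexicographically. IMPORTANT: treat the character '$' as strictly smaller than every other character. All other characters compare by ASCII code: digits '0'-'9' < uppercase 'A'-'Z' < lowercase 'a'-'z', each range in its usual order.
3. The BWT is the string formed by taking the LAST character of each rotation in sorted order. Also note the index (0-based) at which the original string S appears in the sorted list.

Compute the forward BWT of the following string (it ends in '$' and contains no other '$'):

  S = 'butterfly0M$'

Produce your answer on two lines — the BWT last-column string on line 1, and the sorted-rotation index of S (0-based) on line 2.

Answer: My0$trfetubl
3

Derivation:
All 12 rotations (rotation i = S[i:]+S[:i]):
  rot[0] = butterfly0M$
  rot[1] = utterfly0M$b
  rot[2] = tterfly0M$bu
  rot[3] = terfly0M$but
  rot[4] = erfly0M$butt
  rot[5] = rfly0M$butte
  rot[6] = fly0M$butter
  rot[7] = ly0M$butterf
  rot[8] = y0M$butterfl
  rot[9] = 0M$butterfly
  rot[10] = M$butterfly0
  rot[11] = $butterfly0M
Sorted (with $ < everything):
  sorted[0] = $butterfly0M  (last char: 'M')
  sorted[1] = 0M$butterfly  (last char: 'y')
  sorted[2] = M$butterfly0  (last char: '0')
  sorted[3] = butterfly0M$  (last char: '$')
  sorted[4] = erfly0M$butt  (last char: 't')
  sorted[5] = fly0M$butter  (last char: 'r')
  sorted[6] = ly0M$butterf  (last char: 'f')
  sorted[7] = rfly0M$butte  (last char: 'e')
  sorted[8] = terfly0M$but  (last char: 't')
  sorted[9] = tterfly0M$bu  (last char: 'u')
  sorted[10] = utterfly0M$b  (last char: 'b')
  sorted[11] = y0M$butterfl  (last char: 'l')
Last column: My0$trfetubl
Original string S is at sorted index 3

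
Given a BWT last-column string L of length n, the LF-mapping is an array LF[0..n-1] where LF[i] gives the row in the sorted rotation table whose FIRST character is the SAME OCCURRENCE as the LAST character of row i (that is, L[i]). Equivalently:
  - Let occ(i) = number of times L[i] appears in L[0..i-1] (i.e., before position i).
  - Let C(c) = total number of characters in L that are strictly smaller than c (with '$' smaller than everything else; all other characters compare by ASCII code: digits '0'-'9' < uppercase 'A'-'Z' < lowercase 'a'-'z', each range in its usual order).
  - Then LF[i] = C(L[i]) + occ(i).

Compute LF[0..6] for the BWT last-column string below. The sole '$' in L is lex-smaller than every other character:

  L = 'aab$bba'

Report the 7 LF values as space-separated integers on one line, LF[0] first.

Answer: 1 2 4 0 5 6 3

Derivation:
Char counts: '$':1, 'a':3, 'b':3
C (first-col start): C('$')=0, C('a')=1, C('b')=4
L[0]='a': occ=0, LF[0]=C('a')+0=1+0=1
L[1]='a': occ=1, LF[1]=C('a')+1=1+1=2
L[2]='b': occ=0, LF[2]=C('b')+0=4+0=4
L[3]='$': occ=0, LF[3]=C('$')+0=0+0=0
L[4]='b': occ=1, LF[4]=C('b')+1=4+1=5
L[5]='b': occ=2, LF[5]=C('b')+2=4+2=6
L[6]='a': occ=2, LF[6]=C('a')+2=1+2=3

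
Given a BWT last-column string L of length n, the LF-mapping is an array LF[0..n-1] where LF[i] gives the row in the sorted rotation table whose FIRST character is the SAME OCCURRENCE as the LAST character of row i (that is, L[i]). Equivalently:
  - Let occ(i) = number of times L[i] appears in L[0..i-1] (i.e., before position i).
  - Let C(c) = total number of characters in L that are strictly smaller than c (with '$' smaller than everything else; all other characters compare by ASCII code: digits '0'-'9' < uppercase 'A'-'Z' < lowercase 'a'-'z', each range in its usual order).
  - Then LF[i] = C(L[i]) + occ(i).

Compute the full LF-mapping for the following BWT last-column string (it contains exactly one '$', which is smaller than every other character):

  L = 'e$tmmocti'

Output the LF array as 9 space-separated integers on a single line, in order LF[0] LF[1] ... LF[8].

Char counts: '$':1, 'c':1, 'e':1, 'i':1, 'm':2, 'o':1, 't':2
C (first-col start): C('$')=0, C('c')=1, C('e')=2, C('i')=3, C('m')=4, C('o')=6, C('t')=7
L[0]='e': occ=0, LF[0]=C('e')+0=2+0=2
L[1]='$': occ=0, LF[1]=C('$')+0=0+0=0
L[2]='t': occ=0, LF[2]=C('t')+0=7+0=7
L[3]='m': occ=0, LF[3]=C('m')+0=4+0=4
L[4]='m': occ=1, LF[4]=C('m')+1=4+1=5
L[5]='o': occ=0, LF[5]=C('o')+0=6+0=6
L[6]='c': occ=0, LF[6]=C('c')+0=1+0=1
L[7]='t': occ=1, LF[7]=C('t')+1=7+1=8
L[8]='i': occ=0, LF[8]=C('i')+0=3+0=3

Answer: 2 0 7 4 5 6 1 8 3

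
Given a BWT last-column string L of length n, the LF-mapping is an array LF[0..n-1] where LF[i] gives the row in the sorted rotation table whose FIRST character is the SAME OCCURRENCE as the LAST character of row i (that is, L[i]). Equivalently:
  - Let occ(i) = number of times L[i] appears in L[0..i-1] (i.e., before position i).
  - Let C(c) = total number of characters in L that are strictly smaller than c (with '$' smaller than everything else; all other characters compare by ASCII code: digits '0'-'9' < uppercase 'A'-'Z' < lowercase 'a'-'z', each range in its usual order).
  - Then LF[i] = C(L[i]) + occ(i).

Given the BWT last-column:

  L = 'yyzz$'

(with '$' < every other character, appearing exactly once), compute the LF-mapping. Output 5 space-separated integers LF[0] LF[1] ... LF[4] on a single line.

Answer: 1 2 3 4 0

Derivation:
Char counts: '$':1, 'y':2, 'z':2
C (first-col start): C('$')=0, C('y')=1, C('z')=3
L[0]='y': occ=0, LF[0]=C('y')+0=1+0=1
L[1]='y': occ=1, LF[1]=C('y')+1=1+1=2
L[2]='z': occ=0, LF[2]=C('z')+0=3+0=3
L[3]='z': occ=1, LF[3]=C('z')+1=3+1=4
L[4]='$': occ=0, LF[4]=C('$')+0=0+0=0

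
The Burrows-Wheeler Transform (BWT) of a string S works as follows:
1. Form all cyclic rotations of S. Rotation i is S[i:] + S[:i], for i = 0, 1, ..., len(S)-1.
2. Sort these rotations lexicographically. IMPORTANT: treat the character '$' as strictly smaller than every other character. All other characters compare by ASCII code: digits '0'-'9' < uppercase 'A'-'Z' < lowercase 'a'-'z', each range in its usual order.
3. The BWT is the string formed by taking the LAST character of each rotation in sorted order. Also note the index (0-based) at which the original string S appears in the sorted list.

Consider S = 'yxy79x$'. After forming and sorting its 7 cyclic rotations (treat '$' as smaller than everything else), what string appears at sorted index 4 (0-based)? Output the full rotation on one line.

All 7 rotations (rotation i = S[i:]+S[:i]):
  rot[0] = yxy79x$
  rot[1] = xy79x$y
  rot[2] = y79x$yx
  rot[3] = 79x$yxy
  rot[4] = 9x$yxy7
  rot[5] = x$yxy79
  rot[6] = $yxy79x
Sorted (with $ < everything):
  sorted[0] = $yxy79x
  sorted[1] = 79x$yxy
  sorted[2] = 9x$yxy7
  sorted[3] = x$yxy79
  sorted[4] = xy79x$y
  sorted[5] = y79x$yx
  sorted[6] = yxy79x$
sorted[4] = xy79x$y

Answer: xy79x$y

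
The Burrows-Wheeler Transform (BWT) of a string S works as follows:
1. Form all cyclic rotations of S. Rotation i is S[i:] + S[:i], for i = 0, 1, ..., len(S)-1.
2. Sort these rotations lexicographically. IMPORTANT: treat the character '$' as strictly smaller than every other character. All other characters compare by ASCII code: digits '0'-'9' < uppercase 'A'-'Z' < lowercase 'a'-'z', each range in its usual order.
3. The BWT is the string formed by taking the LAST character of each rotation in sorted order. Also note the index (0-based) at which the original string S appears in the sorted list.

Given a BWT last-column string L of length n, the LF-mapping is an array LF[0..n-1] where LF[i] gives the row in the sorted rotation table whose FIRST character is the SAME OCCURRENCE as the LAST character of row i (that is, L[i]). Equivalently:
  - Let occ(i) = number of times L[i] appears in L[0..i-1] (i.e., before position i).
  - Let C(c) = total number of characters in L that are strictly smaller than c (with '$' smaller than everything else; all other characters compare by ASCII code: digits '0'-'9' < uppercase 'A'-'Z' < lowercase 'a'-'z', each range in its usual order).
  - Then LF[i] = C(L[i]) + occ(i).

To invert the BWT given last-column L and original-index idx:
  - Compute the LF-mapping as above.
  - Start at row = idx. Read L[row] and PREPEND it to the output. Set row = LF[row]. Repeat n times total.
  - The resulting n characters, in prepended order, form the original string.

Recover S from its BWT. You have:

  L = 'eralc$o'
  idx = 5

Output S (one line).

LF mapping: 3 6 1 4 2 0 5
Walk LF starting at row 5, prepending L[row]:
  step 1: row=5, L[5]='$', prepend. Next row=LF[5]=0
  step 2: row=0, L[0]='e', prepend. Next row=LF[0]=3
  step 3: row=3, L[3]='l', prepend. Next row=LF[3]=4
  step 4: row=4, L[4]='c', prepend. Next row=LF[4]=2
  step 5: row=2, L[2]='a', prepend. Next row=LF[2]=1
  step 6: row=1, L[1]='r', prepend. Next row=LF[1]=6
  step 7: row=6, L[6]='o', prepend. Next row=LF[6]=5
Reversed output: oracle$

Answer: oracle$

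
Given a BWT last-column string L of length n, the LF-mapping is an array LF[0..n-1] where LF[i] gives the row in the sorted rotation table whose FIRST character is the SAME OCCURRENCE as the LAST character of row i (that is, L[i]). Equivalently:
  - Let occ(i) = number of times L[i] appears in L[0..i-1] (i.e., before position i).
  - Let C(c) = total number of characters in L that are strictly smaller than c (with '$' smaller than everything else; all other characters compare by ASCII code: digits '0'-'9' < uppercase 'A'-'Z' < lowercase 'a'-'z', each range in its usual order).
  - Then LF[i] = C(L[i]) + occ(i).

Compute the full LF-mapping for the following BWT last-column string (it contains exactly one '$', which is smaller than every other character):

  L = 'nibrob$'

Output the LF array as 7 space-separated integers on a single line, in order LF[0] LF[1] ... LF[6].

Char counts: '$':1, 'b':2, 'i':1, 'n':1, 'o':1, 'r':1
C (first-col start): C('$')=0, C('b')=1, C('i')=3, C('n')=4, C('o')=5, C('r')=6
L[0]='n': occ=0, LF[0]=C('n')+0=4+0=4
L[1]='i': occ=0, LF[1]=C('i')+0=3+0=3
L[2]='b': occ=0, LF[2]=C('b')+0=1+0=1
L[3]='r': occ=0, LF[3]=C('r')+0=6+0=6
L[4]='o': occ=0, LF[4]=C('o')+0=5+0=5
L[5]='b': occ=1, LF[5]=C('b')+1=1+1=2
L[6]='$': occ=0, LF[6]=C('$')+0=0+0=0

Answer: 4 3 1 6 5 2 0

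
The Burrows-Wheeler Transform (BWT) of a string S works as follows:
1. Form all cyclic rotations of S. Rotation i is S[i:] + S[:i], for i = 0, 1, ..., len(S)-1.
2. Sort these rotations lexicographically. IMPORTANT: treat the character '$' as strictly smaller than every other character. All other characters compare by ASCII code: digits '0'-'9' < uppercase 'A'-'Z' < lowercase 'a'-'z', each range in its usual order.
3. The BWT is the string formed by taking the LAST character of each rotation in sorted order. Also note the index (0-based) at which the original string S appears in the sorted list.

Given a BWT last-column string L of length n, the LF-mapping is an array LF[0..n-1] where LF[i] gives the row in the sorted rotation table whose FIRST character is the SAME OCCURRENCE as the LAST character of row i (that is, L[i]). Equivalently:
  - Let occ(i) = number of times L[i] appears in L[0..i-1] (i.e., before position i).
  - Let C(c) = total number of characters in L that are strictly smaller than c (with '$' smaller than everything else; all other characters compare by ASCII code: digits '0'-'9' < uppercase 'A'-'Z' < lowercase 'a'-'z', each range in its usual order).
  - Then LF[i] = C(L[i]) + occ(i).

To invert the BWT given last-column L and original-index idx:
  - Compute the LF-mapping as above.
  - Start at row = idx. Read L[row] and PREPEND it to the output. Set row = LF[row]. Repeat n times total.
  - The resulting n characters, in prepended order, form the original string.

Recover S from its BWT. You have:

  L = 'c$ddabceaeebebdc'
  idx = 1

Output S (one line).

Answer: abdedbbedaceecc$

Derivation:
LF mapping: 6 0 9 10 1 3 7 12 2 13 14 4 15 5 11 8
Walk LF starting at row 1, prepending L[row]:
  step 1: row=1, L[1]='$', prepend. Next row=LF[1]=0
  step 2: row=0, L[0]='c', prepend. Next row=LF[0]=6
  step 3: row=6, L[6]='c', prepend. Next row=LF[6]=7
  step 4: row=7, L[7]='e', prepend. Next row=LF[7]=12
  step 5: row=12, L[12]='e', prepend. Next row=LF[12]=15
  step 6: row=15, L[15]='c', prepend. Next row=LF[15]=8
  step 7: row=8, L[8]='a', prepend. Next row=LF[8]=2
  step 8: row=2, L[2]='d', prepend. Next row=LF[2]=9
  step 9: row=9, L[9]='e', prepend. Next row=LF[9]=13
  step 10: row=13, L[13]='b', prepend. Next row=LF[13]=5
  step 11: row=5, L[5]='b', prepend. Next row=LF[5]=3
  step 12: row=3, L[3]='d', prepend. Next row=LF[3]=10
  step 13: row=10, L[10]='e', prepend. Next row=LF[10]=14
  step 14: row=14, L[14]='d', prepend. Next row=LF[14]=11
  step 15: row=11, L[11]='b', prepend. Next row=LF[11]=4
  step 16: row=4, L[4]='a', prepend. Next row=LF[4]=1
Reversed output: abdedbbedaceecc$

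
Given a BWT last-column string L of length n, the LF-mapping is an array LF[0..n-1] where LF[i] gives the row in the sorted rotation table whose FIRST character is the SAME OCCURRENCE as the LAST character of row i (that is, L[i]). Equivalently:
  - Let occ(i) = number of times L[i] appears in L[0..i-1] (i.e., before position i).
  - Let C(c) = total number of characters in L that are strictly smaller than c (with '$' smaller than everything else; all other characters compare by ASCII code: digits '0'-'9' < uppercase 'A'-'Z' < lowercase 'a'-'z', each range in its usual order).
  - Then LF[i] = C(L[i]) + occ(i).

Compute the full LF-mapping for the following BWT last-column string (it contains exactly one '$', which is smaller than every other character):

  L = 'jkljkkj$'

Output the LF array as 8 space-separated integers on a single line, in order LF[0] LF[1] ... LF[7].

Char counts: '$':1, 'j':3, 'k':3, 'l':1
C (first-col start): C('$')=0, C('j')=1, C('k')=4, C('l')=7
L[0]='j': occ=0, LF[0]=C('j')+0=1+0=1
L[1]='k': occ=0, LF[1]=C('k')+0=4+0=4
L[2]='l': occ=0, LF[2]=C('l')+0=7+0=7
L[3]='j': occ=1, LF[3]=C('j')+1=1+1=2
L[4]='k': occ=1, LF[4]=C('k')+1=4+1=5
L[5]='k': occ=2, LF[5]=C('k')+2=4+2=6
L[6]='j': occ=2, LF[6]=C('j')+2=1+2=3
L[7]='$': occ=0, LF[7]=C('$')+0=0+0=0

Answer: 1 4 7 2 5 6 3 0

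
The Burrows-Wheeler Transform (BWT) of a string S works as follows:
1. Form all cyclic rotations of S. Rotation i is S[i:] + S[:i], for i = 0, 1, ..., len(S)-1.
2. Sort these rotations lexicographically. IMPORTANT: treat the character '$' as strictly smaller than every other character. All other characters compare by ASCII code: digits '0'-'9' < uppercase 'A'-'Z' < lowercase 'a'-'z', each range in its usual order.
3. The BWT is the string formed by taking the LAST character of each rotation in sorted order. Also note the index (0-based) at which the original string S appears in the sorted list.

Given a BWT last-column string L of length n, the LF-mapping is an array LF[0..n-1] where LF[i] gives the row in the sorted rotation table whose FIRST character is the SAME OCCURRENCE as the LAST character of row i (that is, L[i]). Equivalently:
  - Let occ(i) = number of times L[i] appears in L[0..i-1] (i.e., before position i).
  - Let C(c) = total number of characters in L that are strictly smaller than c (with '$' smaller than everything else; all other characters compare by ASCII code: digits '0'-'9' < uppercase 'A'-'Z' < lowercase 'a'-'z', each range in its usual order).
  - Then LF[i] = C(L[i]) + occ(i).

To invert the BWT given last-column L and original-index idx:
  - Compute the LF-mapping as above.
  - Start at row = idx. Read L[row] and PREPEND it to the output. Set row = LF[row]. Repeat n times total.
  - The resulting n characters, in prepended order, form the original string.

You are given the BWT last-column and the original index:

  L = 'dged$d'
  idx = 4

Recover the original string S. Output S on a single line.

Answer: eddgd$

Derivation:
LF mapping: 1 5 4 2 0 3
Walk LF starting at row 4, prepending L[row]:
  step 1: row=4, L[4]='$', prepend. Next row=LF[4]=0
  step 2: row=0, L[0]='d', prepend. Next row=LF[0]=1
  step 3: row=1, L[1]='g', prepend. Next row=LF[1]=5
  step 4: row=5, L[5]='d', prepend. Next row=LF[5]=3
  step 5: row=3, L[3]='d', prepend. Next row=LF[3]=2
  step 6: row=2, L[2]='e', prepend. Next row=LF[2]=4
Reversed output: eddgd$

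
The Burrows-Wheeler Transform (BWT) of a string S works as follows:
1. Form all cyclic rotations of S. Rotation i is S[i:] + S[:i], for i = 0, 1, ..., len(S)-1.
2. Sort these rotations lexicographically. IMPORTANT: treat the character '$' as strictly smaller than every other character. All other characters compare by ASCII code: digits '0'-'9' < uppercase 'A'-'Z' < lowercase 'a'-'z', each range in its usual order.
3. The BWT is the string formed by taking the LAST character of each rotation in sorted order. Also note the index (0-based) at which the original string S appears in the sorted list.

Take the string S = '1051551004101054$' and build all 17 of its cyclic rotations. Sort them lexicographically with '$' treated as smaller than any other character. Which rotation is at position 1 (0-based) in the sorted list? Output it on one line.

Answer: 004101054$1051551

Derivation:
All 17 rotations (rotation i = S[i:]+S[:i]):
  rot[0] = 1051551004101054$
  rot[1] = 051551004101054$1
  rot[2] = 51551004101054$10
  rot[3] = 1551004101054$105
  rot[4] = 551004101054$1051
  rot[5] = 51004101054$10515
  rot[6] = 1004101054$105155
  rot[7] = 004101054$1051551
  rot[8] = 04101054$10515510
  rot[9] = 4101054$105155100
  rot[10] = 101054$1051551004
  rot[11] = 01054$10515510041
  rot[12] = 1054$105155100410
  rot[13] = 054$1051551004101
  rot[14] = 54$10515510041010
  rot[15] = 4$105155100410105
  rot[16] = $1051551004101054
Sorted (with $ < everything):
  sorted[0] = $1051551004101054
  sorted[1] = 004101054$1051551
  sorted[2] = 01054$10515510041
  sorted[3] = 04101054$10515510
  sorted[4] = 051551004101054$1
  sorted[5] = 054$1051551004101
  sorted[6] = 1004101054$105155
  sorted[7] = 101054$1051551004
  sorted[8] = 1051551004101054$
  sorted[9] = 1054$105155100410
  sorted[10] = 1551004101054$105
  sorted[11] = 4$105155100410105
  sorted[12] = 4101054$105155100
  sorted[13] = 51004101054$10515
  sorted[14] = 51551004101054$10
  sorted[15] = 54$10515510041010
  sorted[16] = 551004101054$1051
sorted[1] = 004101054$1051551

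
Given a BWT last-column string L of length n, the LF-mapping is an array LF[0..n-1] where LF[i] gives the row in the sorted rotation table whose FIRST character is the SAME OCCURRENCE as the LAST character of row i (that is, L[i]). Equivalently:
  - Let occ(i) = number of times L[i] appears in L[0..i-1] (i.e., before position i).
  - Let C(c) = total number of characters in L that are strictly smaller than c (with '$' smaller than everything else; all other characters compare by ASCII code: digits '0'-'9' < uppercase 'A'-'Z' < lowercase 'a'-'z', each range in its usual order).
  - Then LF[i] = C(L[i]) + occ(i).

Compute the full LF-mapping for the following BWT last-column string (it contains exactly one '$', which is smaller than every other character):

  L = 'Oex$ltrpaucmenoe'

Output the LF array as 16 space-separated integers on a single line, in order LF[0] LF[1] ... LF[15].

Char counts: '$':1, 'O':1, 'a':1, 'c':1, 'e':3, 'l':1, 'm':1, 'n':1, 'o':1, 'p':1, 'r':1, 't':1, 'u':1, 'x':1
C (first-col start): C('$')=0, C('O')=1, C('a')=2, C('c')=3, C('e')=4, C('l')=7, C('m')=8, C('n')=9, C('o')=10, C('p')=11, C('r')=12, C('t')=13, C('u')=14, C('x')=15
L[0]='O': occ=0, LF[0]=C('O')+0=1+0=1
L[1]='e': occ=0, LF[1]=C('e')+0=4+0=4
L[2]='x': occ=0, LF[2]=C('x')+0=15+0=15
L[3]='$': occ=0, LF[3]=C('$')+0=0+0=0
L[4]='l': occ=0, LF[4]=C('l')+0=7+0=7
L[5]='t': occ=0, LF[5]=C('t')+0=13+0=13
L[6]='r': occ=0, LF[6]=C('r')+0=12+0=12
L[7]='p': occ=0, LF[7]=C('p')+0=11+0=11
L[8]='a': occ=0, LF[8]=C('a')+0=2+0=2
L[9]='u': occ=0, LF[9]=C('u')+0=14+0=14
L[10]='c': occ=0, LF[10]=C('c')+0=3+0=3
L[11]='m': occ=0, LF[11]=C('m')+0=8+0=8
L[12]='e': occ=1, LF[12]=C('e')+1=4+1=5
L[13]='n': occ=0, LF[13]=C('n')+0=9+0=9
L[14]='o': occ=0, LF[14]=C('o')+0=10+0=10
L[15]='e': occ=2, LF[15]=C('e')+2=4+2=6

Answer: 1 4 15 0 7 13 12 11 2 14 3 8 5 9 10 6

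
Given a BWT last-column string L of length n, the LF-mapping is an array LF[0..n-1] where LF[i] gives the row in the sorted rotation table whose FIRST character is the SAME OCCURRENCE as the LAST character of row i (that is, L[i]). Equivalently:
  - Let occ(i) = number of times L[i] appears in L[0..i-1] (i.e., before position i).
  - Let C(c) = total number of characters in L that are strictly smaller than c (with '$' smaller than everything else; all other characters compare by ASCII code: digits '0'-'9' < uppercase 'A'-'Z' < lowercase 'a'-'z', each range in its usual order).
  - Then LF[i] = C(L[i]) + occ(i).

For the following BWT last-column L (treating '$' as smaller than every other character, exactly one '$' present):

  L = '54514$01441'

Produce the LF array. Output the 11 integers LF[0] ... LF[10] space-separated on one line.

Char counts: '$':1, '0':1, '1':3, '4':4, '5':2
C (first-col start): C('$')=0, C('0')=1, C('1')=2, C('4')=5, C('5')=9
L[0]='5': occ=0, LF[0]=C('5')+0=9+0=9
L[1]='4': occ=0, LF[1]=C('4')+0=5+0=5
L[2]='5': occ=1, LF[2]=C('5')+1=9+1=10
L[3]='1': occ=0, LF[3]=C('1')+0=2+0=2
L[4]='4': occ=1, LF[4]=C('4')+1=5+1=6
L[5]='$': occ=0, LF[5]=C('$')+0=0+0=0
L[6]='0': occ=0, LF[6]=C('0')+0=1+0=1
L[7]='1': occ=1, LF[7]=C('1')+1=2+1=3
L[8]='4': occ=2, LF[8]=C('4')+2=5+2=7
L[9]='4': occ=3, LF[9]=C('4')+3=5+3=8
L[10]='1': occ=2, LF[10]=C('1')+2=2+2=4

Answer: 9 5 10 2 6 0 1 3 7 8 4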